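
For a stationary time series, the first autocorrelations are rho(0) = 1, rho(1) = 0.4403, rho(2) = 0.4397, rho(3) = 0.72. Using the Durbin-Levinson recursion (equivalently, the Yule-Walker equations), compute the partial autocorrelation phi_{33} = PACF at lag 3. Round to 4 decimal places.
\phi_{33} = 0.6171

The PACF at lag k is phi_{kk}, the last component of the solution
to the Yule-Walker system G_k phi = r_k where
  (G_k)_{ij} = rho(|i - j|), (r_k)_i = rho(i), i,j = 1..k.
Equivalently, Durbin-Levinson gives phi_{kk} iteratively:
  phi_{11} = rho(1)
  phi_{kk} = [rho(k) - sum_{j=1..k-1} phi_{k-1,j} rho(k-j)]
            / [1 - sum_{j=1..k-1} phi_{k-1,j} rho(j)],
  phi_{k,j} = phi_{k-1,j} - phi_{kk} phi_{k-1,k-j},  j = 1..k-1.
Step k = 1:
  phi_11 = rho(1) = 0.4403.
Step k = 2:
  phi_22 = [rho(2) - phi_11 rho(1)] / [1 - phi_11 rho(1)] = [0.4397 - (0.4403)(0.4403)] / [1 - (0.4403)(0.4403)]
         = 0.24583591 / 0.80613591 = 0.304956.
  Update: phi_21 = phi_11 - phi_22 phi_11 = 0.4403 - (0.304956)(0.4403) = 0.306028.
Step k = 3:
  phi_33 = [rho(3) - phi_21 rho(2) - phi_22 rho(1)] / [1 - phi_21 rho(1) - phi_22 rho(2)]
    numerator   = 0.72 - (0.306028)(0.4397) - (0.304956)(0.4403) = 0.45116744
    denominator = 1 - (0.306028)(0.4403) - (0.304956)(0.4397) = 0.7311668
  phi_33 = 0.45116744 / 0.7311668 = 0.6171.
Therefore phi_{33} = 0.6171.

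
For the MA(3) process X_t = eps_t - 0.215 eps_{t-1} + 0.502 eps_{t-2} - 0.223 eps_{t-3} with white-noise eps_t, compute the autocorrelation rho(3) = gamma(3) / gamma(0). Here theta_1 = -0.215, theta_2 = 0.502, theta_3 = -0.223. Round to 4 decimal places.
\rho(3) = -0.1654

For an MA(q) process with theta_0 = 1, the autocovariance is
  gamma(k) = sigma^2 * sum_{i=0..q-k} theta_i * theta_{i+k},
and rho(k) = gamma(k) / gamma(0). Sigma^2 cancels.
  numerator   = (1)*(-0.223) = -0.223.
  denominator = (1)^2 + (-0.215)^2 + (0.502)^2 + (-0.223)^2 = 1.347958.
  rho(3) = -0.223 / 1.347958 = -0.1654.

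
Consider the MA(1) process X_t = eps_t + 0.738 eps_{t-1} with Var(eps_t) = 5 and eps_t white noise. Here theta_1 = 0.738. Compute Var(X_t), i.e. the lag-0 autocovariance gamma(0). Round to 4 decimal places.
\gamma(0) = 7.7232

For an MA(q) process X_t = eps_t + sum_i theta_i eps_{t-i} with
Var(eps_t) = sigma^2, the variance is
  gamma(0) = sigma^2 * (1 + sum_i theta_i^2).
  sum_i theta_i^2 = (0.738)^2 = 0.544644.
  gamma(0) = 5 * (1 + 0.544644) = 5 * 1.544644 = 7.72322, which rounds to 7.7232.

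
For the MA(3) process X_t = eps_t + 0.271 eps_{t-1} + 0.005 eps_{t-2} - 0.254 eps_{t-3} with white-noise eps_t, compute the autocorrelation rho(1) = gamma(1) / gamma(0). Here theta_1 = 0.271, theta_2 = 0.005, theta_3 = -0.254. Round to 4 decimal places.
\rho(1) = 0.2382

For an MA(q) process with theta_0 = 1, the autocovariance is
  gamma(k) = sigma^2 * sum_{i=0..q-k} theta_i * theta_{i+k},
and rho(k) = gamma(k) / gamma(0). Sigma^2 cancels.
  numerator   = (1)*(0.271) + (0.271)*(0.005) + (0.005)*(-0.254) = 0.271085.
  denominator = (1)^2 + (0.271)^2 + (0.005)^2 + (-0.254)^2 = 1.137982.
  rho(1) = 0.271085 / 1.137982 = 0.2382.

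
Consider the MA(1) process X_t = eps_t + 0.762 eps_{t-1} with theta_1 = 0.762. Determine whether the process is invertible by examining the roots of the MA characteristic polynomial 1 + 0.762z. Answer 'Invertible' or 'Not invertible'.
\text{Invertible}

The MA(q) characteristic polynomial is P(z) = 1 + 0.762z.
Invertibility requires all roots to lie outside the unit circle, i.e. |z| > 1 for every root.
This is linear in z: 1 + (0.762) z = 0  =>  z = -1/(0.762) = -1.312336,  |z| = 1.312336.
Moduli of all roots: 1.3123.
All moduli strictly greater than 1? Yes.
Verdict: Invertible.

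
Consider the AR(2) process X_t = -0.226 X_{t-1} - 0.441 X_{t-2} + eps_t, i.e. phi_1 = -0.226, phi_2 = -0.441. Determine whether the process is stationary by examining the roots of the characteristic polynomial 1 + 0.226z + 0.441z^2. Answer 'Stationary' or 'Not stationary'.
\text{Stationary}

The AR(p) characteristic polynomial is P(z) = 1 + 0.226z + 0.441z^2.
Stationarity requires all roots to lie outside the unit circle, i.e. |z| > 1 for every root.
Set 1 + (0.226) z + (0.441) z^2 = 0, i.e. a z^2 + b z + c = 0 with a = 0.441, b = 0.226, c = 1.
Discriminant D = b^2 - 4ac = (0.226)^2 - 4*(0.441)*1 = 0.051076 - (1.764) = -1.712924.
D < 0, so the roots are the complex-conjugate pair z = (-b +/- i sqrt(-D)) / (2a) = -0.2562 +/- 1.4839i.
For a conjugate pair |z|^2 = z * conj(z) = (product of roots) = c/a = 1/(0.441) = 2.267574, so |z| = sqrt(2.267574) = 1.5058 for both roots.
Moduli of all roots: 1.5058, 1.5058.
All moduli strictly greater than 1? Yes.
Verdict: Stationary.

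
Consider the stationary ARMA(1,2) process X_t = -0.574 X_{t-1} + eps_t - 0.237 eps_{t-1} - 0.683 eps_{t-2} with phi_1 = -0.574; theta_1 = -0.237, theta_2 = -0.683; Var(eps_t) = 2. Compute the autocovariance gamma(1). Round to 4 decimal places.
\gamma(1) = -1.3502

Multiply the model equation by X_{t-k} and take expectations. With theta_0 = psi_0 = 1 and psi_j the MA(infinity) weights, this gives
  gamma(k) - sum_i phi_i gamma(k-i) = c_k,
  c_k = sigma^2 * sum_{j=k..q} theta_j psi_{j-k}   (c_k = 0 for k > q),
using gamma(-m) = gamma(m).
psi-weights needed (psi_j = theta_j + sum_i phi_i psi_{j-i}):
  psi_1 = theta_1 + phi_1 = -0.237 + (-0.574) = -0.811
  psi_2 = theta_2 + phi_1 psi_1 = -0.683 + (-0.574)(-0.811) = -0.217486
Right-hand sides:
  c_0 = sigma^2 (1 + theta_1 psi_1 + theta_2 psi_2) = 2 * (1 + (-0.237)(-0.811) + (-0.683)(-0.217486)) = 2 * 1.34075 = 2.6815
  c_1 = sigma^2 (theta_1 + theta_2 psi_1) = 2 * (-0.237 + (-0.683)(-0.811)) = 0.633826
  c_2 = sigma^2 theta_2 = 2 * (-0.683) = -1.366
Equations for k = 0 and k = 1 (AR order 1):
  gamma(0) = phi_1 gamma(1) + c_0
  gamma(1) = phi_1 gamma(0) + c_1
Substituting the second into the first: gamma(0) (1 - phi_1^2) = c_0 + phi_1 c_1, so
  gamma(0) = (c_0 + phi_1 c_1) / (1 - phi_1^2) = (2.6815 + (-0.574)(0.633826)) / (1 - (-0.574)^2) = 2.317684 / 0.670524 = 3.456526.
  gamma(1) = phi_1 gamma(0) + c_1 = (-0.574)(3.456526) + (0.633826) = -1.35022.
Therefore gamma(1) = -1.3502 (to 4 decimal places).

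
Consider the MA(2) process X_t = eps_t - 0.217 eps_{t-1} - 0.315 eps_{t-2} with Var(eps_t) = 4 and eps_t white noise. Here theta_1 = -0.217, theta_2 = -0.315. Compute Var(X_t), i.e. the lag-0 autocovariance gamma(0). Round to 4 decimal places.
\gamma(0) = 4.5853

For an MA(q) process X_t = eps_t + sum_i theta_i eps_{t-i} with
Var(eps_t) = sigma^2, the variance is
  gamma(0) = sigma^2 * (1 + sum_i theta_i^2).
  sum_i theta_i^2 = (-0.217)^2 + (-0.315)^2 = 0.047089 + 0.099225 = 0.146314.
  gamma(0) = 4 * (1 + 0.146314) = 4 * 1.146314 = 4.585256, which rounds to 4.5853.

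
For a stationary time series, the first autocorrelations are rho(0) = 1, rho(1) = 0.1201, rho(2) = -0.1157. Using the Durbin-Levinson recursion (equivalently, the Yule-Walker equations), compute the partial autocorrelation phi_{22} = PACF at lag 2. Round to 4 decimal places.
\phi_{22} = -0.1320

The PACF at lag k is phi_{kk}, the last component of the solution
to the Yule-Walker system G_k phi = r_k where
  (G_k)_{ij} = rho(|i - j|), (r_k)_i = rho(i), i,j = 1..k.
Equivalently, Durbin-Levinson gives phi_{kk} iteratively:
  phi_{11} = rho(1)
  phi_{kk} = [rho(k) - sum_{j=1..k-1} phi_{k-1,j} rho(k-j)]
            / [1 - sum_{j=1..k-1} phi_{k-1,j} rho(j)],
  phi_{k,j} = phi_{k-1,j} - phi_{kk} phi_{k-1,k-j},  j = 1..k-1.
Step k = 1:
  phi_11 = rho(1) = 0.1201.
Step k = 2:
  phi_22 = [rho(2) - phi_11 rho(1)] / [1 - phi_11 rho(1)] = [-0.1157 - (0.1201)(0.1201)] / [1 - (0.1201)(0.1201)]
         = -0.13012401 / 0.98557599 = -0.132.
Therefore phi_{22} = -0.1320.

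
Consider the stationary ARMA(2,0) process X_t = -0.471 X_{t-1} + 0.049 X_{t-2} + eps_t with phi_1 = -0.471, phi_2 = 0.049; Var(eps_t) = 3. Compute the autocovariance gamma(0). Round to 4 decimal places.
\gamma(0) = 3.9846

Multiply the model equation by X_{t-k} and take expectations. With theta_0 = psi_0 = 1 and psi_j the MA(infinity) weights, this gives
  gamma(k) - sum_i phi_i gamma(k-i) = c_k,
  c_k = sigma^2 * sum_{j=k..q} theta_j psi_{j-k}   (c_k = 0 for k > q),
using gamma(-m) = gamma(m).
Pure AR (q = 0): c_0 = sigma^2 = 3, c_k = 0 for k >= 1.
Equations for k = 0, 1, 2 (AR order 2, c_2 = 0):
  (E0) gamma(0) = phi_1 gamma(1) + phi_2 gamma(2) + c_0
  (E1) gamma(1) = phi_1 gamma(0) + phi_2 gamma(1) + c_1
  (E2) gamma(2) = phi_1 gamma(1) + phi_2 gamma(0)
From (E1): gamma(1) = A gamma(0) + B with
  A = phi_1 / (1 - phi_2) = -0.471 / 0.951 = -0.495268,   B = c_1 / (1 - phi_2) = 0 / 0.951 = 0.
Insert (E2) into (E0): gamma(0) (1 - phi_2^2) = phi_1 (1 + phi_2) gamma(1) + c_0.
  phi_1 (1 + phi_2) = (-0.471)(1.049) = -0.494079,   1 - phi_2^2 = 0.997599.
Replace gamma(1) by A gamma(0) + B and collect gamma(0):
  gamma(0) [0.997599 - (-0.494079)(-0.495268)] = c_0 = 3
  gamma(0) * 0.752897 = 3
  gamma(0) = 3 / 0.752897 = 3.984607.
Therefore gamma(0) = 3.9846 (to 4 decimal places).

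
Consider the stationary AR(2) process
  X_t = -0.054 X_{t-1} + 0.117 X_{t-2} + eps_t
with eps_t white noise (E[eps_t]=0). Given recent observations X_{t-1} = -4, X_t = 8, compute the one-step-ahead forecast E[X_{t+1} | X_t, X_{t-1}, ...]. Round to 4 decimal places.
E[X_{t+1} \mid \mathcal F_t] = -0.9000

For an AR(p) model X_t = c + sum_i phi_i X_{t-i} + eps_t, the
one-step-ahead conditional mean is
  E[X_{t+1} | X_t, ...] = c + sum_i phi_i X_{t+1-i}.
Substitute known values:
  E[X_{t+1} | ...] = (-0.054) * (8) + (0.117) * (-4)
                   = -0.9000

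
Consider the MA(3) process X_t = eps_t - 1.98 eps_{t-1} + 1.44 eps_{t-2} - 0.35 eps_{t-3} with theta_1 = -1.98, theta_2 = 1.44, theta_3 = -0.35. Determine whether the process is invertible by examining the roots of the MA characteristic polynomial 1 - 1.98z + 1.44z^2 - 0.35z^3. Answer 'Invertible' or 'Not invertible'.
\text{Invertible}

The MA(q) characteristic polynomial is P(z) = 1 - 1.98z + 1.44z^2 - 0.35z^3.
Invertibility requires all roots to lie outside the unit circle, i.e. |z| > 1 for every root.
Degree 3: look for a simple real root z0 first, then factor out (1 - z/z0) and solve the remaining quadratic.
Testing z0 = 2: P(2) = 1 + (-1.98)(2) + (1.44)(2)^2 + (-0.35)(2)^3
  = 1 + (-3.96) + (5.76) + (-2.8) = 0.  So z_0 = 2 is a root, |z_0| = 2.
Divide out the factor (1 - 0.5 z) = (1 - z/z0) (since 1/z0 = 0.5):
  P(z) = (1 - 0.5 z)(1 + (-1.48) z + (0.7) z^2)
  [check: z-coef -1.48 - (0.5) = -1.98; z^2-coef 0.7 - (0.5)(-1.48) = 1.44; z^3-coef -(0.5)(0.7) = -0.35.]
Remaining roots from the quadratic factor 1 + (-1.48) z + (0.7) z^2:
  Set 1 + (-1.48) z + (0.7) z^2 = 0, i.e. a z^2 + b z + c = 0 with a = 0.7, b = -1.48, c = 1.
  Discriminant D = b^2 - 4ac = (-1.48)^2 - 4*(0.7)*1 = 2.1904 - (2.8) = -0.6096.
  D < 0, so the roots are the complex-conjugate pair z = (-b +/- i sqrt(-D)) / (2a) = 1.0571 +/- 0.5577i.
  For a conjugate pair |z|^2 = z * conj(z) = (product of roots) = c/a = 1/(0.7) = 1.428571, so |z| = sqrt(1.428571) = 1.1952 for both roots.
Moduli of all roots: 2.0000, 1.1952, 1.1952.
All moduli strictly greater than 1? Yes.
Verdict: Invertible.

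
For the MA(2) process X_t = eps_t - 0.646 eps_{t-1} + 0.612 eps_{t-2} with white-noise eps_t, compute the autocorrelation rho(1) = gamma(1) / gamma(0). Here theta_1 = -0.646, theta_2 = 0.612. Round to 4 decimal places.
\rho(1) = -0.5812

For an MA(q) process with theta_0 = 1, the autocovariance is
  gamma(k) = sigma^2 * sum_{i=0..q-k} theta_i * theta_{i+k},
and rho(k) = gamma(k) / gamma(0). Sigma^2 cancels.
  numerator   = (1)*(-0.646) + (-0.646)*(0.612) = -1.041352.
  denominator = (1)^2 + (-0.646)^2 + (0.612)^2 = 1.79186.
  rho(1) = -1.041352 / 1.79186 = -0.5812.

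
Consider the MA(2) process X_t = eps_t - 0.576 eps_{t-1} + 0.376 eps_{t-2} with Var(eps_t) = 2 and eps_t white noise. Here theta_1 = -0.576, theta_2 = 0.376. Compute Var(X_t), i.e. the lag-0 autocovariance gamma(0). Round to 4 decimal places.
\gamma(0) = 2.9463

For an MA(q) process X_t = eps_t + sum_i theta_i eps_{t-i} with
Var(eps_t) = sigma^2, the variance is
  gamma(0) = sigma^2 * (1 + sum_i theta_i^2).
  sum_i theta_i^2 = (-0.576)^2 + (0.376)^2 = 0.331776 + 0.141376 = 0.473152.
  gamma(0) = 2 * (1 + 0.473152) = 2 * 1.473152 = 2.946304, which rounds to 2.9463.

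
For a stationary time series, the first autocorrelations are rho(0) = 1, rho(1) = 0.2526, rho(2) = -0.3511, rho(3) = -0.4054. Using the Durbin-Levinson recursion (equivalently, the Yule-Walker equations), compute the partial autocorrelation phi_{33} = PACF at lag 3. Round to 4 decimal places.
\phi_{33} = -0.2199

The PACF at lag k is phi_{kk}, the last component of the solution
to the Yule-Walker system G_k phi = r_k where
  (G_k)_{ij} = rho(|i - j|), (r_k)_i = rho(i), i,j = 1..k.
Equivalently, Durbin-Levinson gives phi_{kk} iteratively:
  phi_{11} = rho(1)
  phi_{kk} = [rho(k) - sum_{j=1..k-1} phi_{k-1,j} rho(k-j)]
            / [1 - sum_{j=1..k-1} phi_{k-1,j} rho(j)],
  phi_{k,j} = phi_{k-1,j} - phi_{kk} phi_{k-1,k-j},  j = 1..k-1.
Step k = 1:
  phi_11 = rho(1) = 0.2526.
Step k = 2:
  phi_22 = [rho(2) - phi_11 rho(1)] / [1 - phi_11 rho(1)] = [-0.3511 - (0.2526)(0.2526)] / [1 - (0.2526)(0.2526)]
         = -0.41490676 / 0.93619324 = -0.443185.
  Update: phi_21 = phi_11 - phi_22 phi_11 = 0.2526 - (-0.443185)(0.2526) = 0.364549.
Step k = 3:
  phi_33 = [rho(3) - phi_21 rho(2) - phi_22 rho(1)] / [1 - phi_21 rho(1) - phi_22 rho(2)]
    numerator   = -0.4054 - (0.364549)(-0.3511) - (-0.443185)(0.2526) = -0.16545849
    denominator = 1 - (0.364549)(0.2526) - (-0.443185)(-0.3511) = 0.75231281
  phi_33 = -0.16545849 / 0.75231281 = -0.2199.
Therefore phi_{33} = -0.2199.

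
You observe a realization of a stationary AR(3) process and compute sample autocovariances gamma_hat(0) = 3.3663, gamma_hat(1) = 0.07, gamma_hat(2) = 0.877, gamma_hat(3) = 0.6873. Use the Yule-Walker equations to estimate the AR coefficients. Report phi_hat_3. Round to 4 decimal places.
\hat\phi_{3} = 0.2090

The Yule-Walker equations for an AR(p) process read, in matrix form,
  Gamma_p phi = r_p,   with   (Gamma_p)_{ij} = gamma(|i - j|),
                       (r_p)_i = gamma(i),   i,j = 1..p.
Substitute the sample gammas (Toeplitz matrix and right-hand side of size 3):
  Gamma_p = [[3.3663, 0.07, 0.877], [0.07, 3.3663, 0.07], [0.877, 0.07, 3.3663]]
  r_p     = [0.07, 0.877, 0.6873]
Written out (R1..R3):
  (R1) 3.3663 phi_1 + 0.07 phi_2 + 0.877 phi_3 = 0.07
  (R2) 0.07 phi_1 + 3.3663 phi_2 + 0.07 phi_3 = 0.877
  (R3) 0.877 phi_1 + 0.07 phi_2 + 3.3663 phi_3 = 0.6873
Gaussian elimination:
  R2 <- R2 - (0.07/3.3663) R1 = R2 - (0.020794) R1:  3.364844 phi_2 + 0.051763 phi_3 = 0.875544
  R3 <- R3 - (0.877/3.3663) R1 = R3 - (0.260523) R1:  0.051763 phi_2 + 3.137821 phi_3 = 0.669063
  R3 <- R3 - (0.051763/3.364844) R2 = R3 - (0.015384) R2:  3.137025 phi_3 = 0.655594
Back-substitution:
  phi_hat_3 = 0.655594 / 3.137025 = 0.208986
  phi_hat_2 = (0.875544 - (0.051763)(0.208986)) / 3.364844 = 0.256989
  phi_hat_1 = (0.07 - (0.07)(0.256989) - (0.877)(0.208986)) / 3.3663 = -0.038995
So phi_hat = [-0.0390, 0.2570, 0.2090].
Therefore phi_hat_3 = 0.2090.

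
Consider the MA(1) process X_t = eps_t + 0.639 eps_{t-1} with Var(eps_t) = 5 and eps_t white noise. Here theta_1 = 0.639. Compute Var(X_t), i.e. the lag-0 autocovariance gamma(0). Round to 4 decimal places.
\gamma(0) = 7.0416

For an MA(q) process X_t = eps_t + sum_i theta_i eps_{t-i} with
Var(eps_t) = sigma^2, the variance is
  gamma(0) = sigma^2 * (1 + sum_i theta_i^2).
  sum_i theta_i^2 = (0.639)^2 = 0.408321.
  gamma(0) = 5 * (1 + 0.408321) = 5 * 1.408321 = 7.041605, which rounds to 7.0416.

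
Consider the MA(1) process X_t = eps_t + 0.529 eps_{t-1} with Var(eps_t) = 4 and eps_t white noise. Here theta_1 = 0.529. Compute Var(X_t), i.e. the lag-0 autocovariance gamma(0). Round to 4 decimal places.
\gamma(0) = 5.1194

For an MA(q) process X_t = eps_t + sum_i theta_i eps_{t-i} with
Var(eps_t) = sigma^2, the variance is
  gamma(0) = sigma^2 * (1 + sum_i theta_i^2).
  sum_i theta_i^2 = (0.529)^2 = 0.279841.
  gamma(0) = 4 * (1 + 0.279841) = 4 * 1.279841 = 5.119364, which rounds to 5.1194.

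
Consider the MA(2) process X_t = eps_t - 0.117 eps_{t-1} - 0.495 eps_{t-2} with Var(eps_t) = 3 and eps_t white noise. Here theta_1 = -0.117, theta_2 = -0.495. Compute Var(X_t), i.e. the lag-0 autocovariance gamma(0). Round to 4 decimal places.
\gamma(0) = 3.7761

For an MA(q) process X_t = eps_t + sum_i theta_i eps_{t-i} with
Var(eps_t) = sigma^2, the variance is
  gamma(0) = sigma^2 * (1 + sum_i theta_i^2).
  sum_i theta_i^2 = (-0.117)^2 + (-0.495)^2 = 0.013689 + 0.245025 = 0.258714.
  gamma(0) = 3 * (1 + 0.258714) = 3 * 1.258714 = 3.776142, which rounds to 3.7761.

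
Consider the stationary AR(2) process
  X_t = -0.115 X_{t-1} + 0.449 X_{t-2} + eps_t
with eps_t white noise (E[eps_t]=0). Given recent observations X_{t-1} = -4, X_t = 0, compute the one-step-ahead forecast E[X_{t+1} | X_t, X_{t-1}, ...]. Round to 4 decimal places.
E[X_{t+1} \mid \mathcal F_t] = -1.7960

For an AR(p) model X_t = c + sum_i phi_i X_{t-i} + eps_t, the
one-step-ahead conditional mean is
  E[X_{t+1} | X_t, ...] = c + sum_i phi_i X_{t+1-i}.
Substitute known values:
  E[X_{t+1} | ...] = (-0.115) * (0) + (0.449) * (-4)
                   = -1.7960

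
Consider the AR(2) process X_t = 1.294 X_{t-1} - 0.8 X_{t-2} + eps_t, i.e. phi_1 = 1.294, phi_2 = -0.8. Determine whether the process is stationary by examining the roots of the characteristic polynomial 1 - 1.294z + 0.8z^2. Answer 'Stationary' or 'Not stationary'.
\text{Stationary}

The AR(p) characteristic polynomial is P(z) = 1 - 1.294z + 0.8z^2.
Stationarity requires all roots to lie outside the unit circle, i.e. |z| > 1 for every root.
Set 1 + (-1.294) z + (0.8) z^2 = 0, i.e. a z^2 + b z + c = 0 with a = 0.8, b = -1.294, c = 1.
Discriminant D = b^2 - 4ac = (-1.294)^2 - 4*(0.8)*1 = 1.674436 - (3.2) = -1.525564.
D < 0, so the roots are the complex-conjugate pair z = (-b +/- i sqrt(-D)) / (2a) = 0.8087 +/- 0.772i.
For a conjugate pair |z|^2 = z * conj(z) = (product of roots) = c/a = 1/(0.8) = 1.25, so |z| = sqrt(1.25) = 1.118 for both roots.
Moduli of all roots: 1.1180, 1.1180.
All moduli strictly greater than 1? Yes.
Verdict: Stationary.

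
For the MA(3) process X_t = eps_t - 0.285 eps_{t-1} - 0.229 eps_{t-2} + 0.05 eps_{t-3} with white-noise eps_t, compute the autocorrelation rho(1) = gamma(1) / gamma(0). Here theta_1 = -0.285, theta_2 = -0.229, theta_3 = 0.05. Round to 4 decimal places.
\rho(1) = -0.2035

For an MA(q) process with theta_0 = 1, the autocovariance is
  gamma(k) = sigma^2 * sum_{i=0..q-k} theta_i * theta_{i+k},
and rho(k) = gamma(k) / gamma(0). Sigma^2 cancels.
  numerator   = (1)*(-0.285) + (-0.285)*(-0.229) + (-0.229)*(0.05) = -0.231185.
  denominator = (1)^2 + (-0.285)^2 + (-0.229)^2 + (0.05)^2 = 1.136166.
  rho(1) = -0.231185 / 1.136166 = -0.2035.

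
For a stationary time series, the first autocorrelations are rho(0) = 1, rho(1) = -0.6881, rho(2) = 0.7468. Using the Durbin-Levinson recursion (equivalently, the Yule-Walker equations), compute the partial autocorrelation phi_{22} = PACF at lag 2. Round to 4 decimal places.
\phi_{22} = 0.5191

The PACF at lag k is phi_{kk}, the last component of the solution
to the Yule-Walker system G_k phi = r_k where
  (G_k)_{ij} = rho(|i - j|), (r_k)_i = rho(i), i,j = 1..k.
Equivalently, Durbin-Levinson gives phi_{kk} iteratively:
  phi_{11} = rho(1)
  phi_{kk} = [rho(k) - sum_{j=1..k-1} phi_{k-1,j} rho(k-j)]
            / [1 - sum_{j=1..k-1} phi_{k-1,j} rho(j)],
  phi_{k,j} = phi_{k-1,j} - phi_{kk} phi_{k-1,k-j},  j = 1..k-1.
Step k = 1:
  phi_11 = rho(1) = -0.6881.
Step k = 2:
  phi_22 = [rho(2) - phi_11 rho(1)] / [1 - phi_11 rho(1)] = [0.7468 - (-0.6881)(-0.6881)] / [1 - (-0.6881)(-0.6881)]
         = 0.27331839 / 0.52651839 = 0.5191.
Therefore phi_{22} = 0.5191.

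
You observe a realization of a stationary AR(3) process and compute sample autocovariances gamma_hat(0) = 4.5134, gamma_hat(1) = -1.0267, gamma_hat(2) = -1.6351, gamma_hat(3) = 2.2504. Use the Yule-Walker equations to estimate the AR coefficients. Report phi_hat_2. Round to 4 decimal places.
\hat\phi_{2} = -0.3170

The Yule-Walker equations for an AR(p) process read, in matrix form,
  Gamma_p phi = r_p,   with   (Gamma_p)_{ij} = gamma(|i - j|),
                       (r_p)_i = gamma(i),   i,j = 1..p.
Substitute the sample gammas (Toeplitz matrix and right-hand side of size 3):
  Gamma_p = [[4.5134, -1.0267, -1.6351], [-1.0267, 4.5134, -1.0267], [-1.6351, -1.0267, 4.5134]]
  r_p     = [-1.0267, -1.6351, 2.2504]
Written out (R1..R3):
  (R1) 4.5134 phi_1 - 1.0267 phi_2 - 1.6351 phi_3 = -1.0267
  (R2) -1.0267 phi_1 + 4.5134 phi_2 - 1.0267 phi_3 = -1.6351
  (R3) -1.6351 phi_1 - 1.0267 phi_2 + 4.5134 phi_3 = 2.2504
Gaussian elimination:
  R2 <- R2 - (-1.0267/4.5134) R1 = R2 - (-0.227478) R1:  4.279848 phi_2 - 1.39865 phi_3 = -1.868652
  R3 <- R3 - (-1.6351/4.5134) R1 = R3 - (-0.362277) R1:  -1.39865 phi_2 + 3.921041 phi_3 = 1.87845
  R3 <- R3 - (-1.39865/4.279848) R2 = R3 - (-0.326799) R2:  3.463964 phi_3 = 1.267777
Back-substitution:
  phi_hat_3 = 1.267777 / 3.463964 = 0.36599
  phi_hat_2 = (-1.868652 - (-1.39865)(0.36599)) / 4.279848 = -0.317011
  phi_hat_1 = (-1.0267 - (-1.0267)(-0.317011) - (-1.6351)(0.36599)) / 4.5134 = -0.167002
So phi_hat = [-0.1670, -0.3170, 0.3660].
Therefore phi_hat_2 = -0.3170.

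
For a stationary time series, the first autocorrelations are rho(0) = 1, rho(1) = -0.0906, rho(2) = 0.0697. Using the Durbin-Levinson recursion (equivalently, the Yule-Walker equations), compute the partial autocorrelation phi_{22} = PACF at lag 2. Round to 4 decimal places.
\phi_{22} = 0.0620

The PACF at lag k is phi_{kk}, the last component of the solution
to the Yule-Walker system G_k phi = r_k where
  (G_k)_{ij} = rho(|i - j|), (r_k)_i = rho(i), i,j = 1..k.
Equivalently, Durbin-Levinson gives phi_{kk} iteratively:
  phi_{11} = rho(1)
  phi_{kk} = [rho(k) - sum_{j=1..k-1} phi_{k-1,j} rho(k-j)]
            / [1 - sum_{j=1..k-1} phi_{k-1,j} rho(j)],
  phi_{k,j} = phi_{k-1,j} - phi_{kk} phi_{k-1,k-j},  j = 1..k-1.
Step k = 1:
  phi_11 = rho(1) = -0.0906.
Step k = 2:
  phi_22 = [rho(2) - phi_11 rho(1)] / [1 - phi_11 rho(1)] = [0.0697 - (-0.0906)(-0.0906)] / [1 - (-0.0906)(-0.0906)]
         = 0.06149164 / 0.99179164 = 0.062.
Therefore phi_{22} = 0.0620.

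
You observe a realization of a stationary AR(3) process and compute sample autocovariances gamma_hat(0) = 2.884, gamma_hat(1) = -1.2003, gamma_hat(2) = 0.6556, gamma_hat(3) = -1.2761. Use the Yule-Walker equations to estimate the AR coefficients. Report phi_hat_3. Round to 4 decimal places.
\hat\phi_{3} = -0.3970

The Yule-Walker equations for an AR(p) process read, in matrix form,
  Gamma_p phi = r_p,   with   (Gamma_p)_{ij} = gamma(|i - j|),
                       (r_p)_i = gamma(i),   i,j = 1..p.
Substitute the sample gammas (Toeplitz matrix and right-hand side of size 3):
  Gamma_p = [[2.884, -1.2003, 0.6556], [-1.2003, 2.884, -1.2003], [0.6556, -1.2003, 2.884]]
  r_p     = [-1.2003, 0.6556, -1.2761]
Written out (R1..R3):
  (R1) 2.884 phi_1 - 1.2003 phi_2 + 0.6556 phi_3 = -1.2003
  (R2) -1.2003 phi_1 + 2.884 phi_2 - 1.2003 phi_3 = 0.6556
  (R3) 0.6556 phi_1 - 1.2003 phi_2 + 2.884 phi_3 = -1.2761
Gaussian elimination:
  R2 <- R2 - (-1.2003/2.884) R1 = R2 - (-0.416193) R1:  2.384444 phi_2 - 0.927444 phi_3 = 0.156044
  R3 <- R3 - (0.6556/2.884) R1 = R3 - (0.227323) R1:  -0.927444 phi_2 + 2.734967 phi_3 = -1.003244
  R3 <- R3 - (-0.927444/2.384444) R2 = R3 - (-0.388956) R2:  2.374232 phi_3 = -0.94255
Back-substitution:
  phi_hat_3 = -0.94255 / 2.374232 = -0.396991
  phi_hat_2 = (0.156044 - (-0.927444)(-0.396991)) / 2.384444 = -0.08897
  phi_hat_1 = (-1.2003 - (-1.2003)(-0.08897) - (0.6556)(-0.396991)) / 2.884 = -0.362976
So phi_hat = [-0.3630, -0.0890, -0.3970].
Therefore phi_hat_3 = -0.3970.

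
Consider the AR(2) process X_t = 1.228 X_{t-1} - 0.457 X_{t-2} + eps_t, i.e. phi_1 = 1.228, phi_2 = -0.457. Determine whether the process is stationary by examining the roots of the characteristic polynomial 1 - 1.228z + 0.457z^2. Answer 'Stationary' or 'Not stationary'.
\text{Stationary}

The AR(p) characteristic polynomial is P(z) = 1 - 1.228z + 0.457z^2.
Stationarity requires all roots to lie outside the unit circle, i.e. |z| > 1 for every root.
Set 1 + (-1.228) z + (0.457) z^2 = 0, i.e. a z^2 + b z + c = 0 with a = 0.457, b = -1.228, c = 1.
Discriminant D = b^2 - 4ac = (-1.228)^2 - 4*(0.457)*1 = 1.507984 - (1.828) = -0.320016.
D < 0, so the roots are the complex-conjugate pair z = (-b +/- i sqrt(-D)) / (2a) = 1.3435 +/- 0.6189i.
For a conjugate pair |z|^2 = z * conj(z) = (product of roots) = c/a = 1/(0.457) = 2.188184, so |z| = sqrt(2.188184) = 1.4793 for both roots.
Moduli of all roots: 1.4793, 1.4793.
All moduli strictly greater than 1? Yes.
Verdict: Stationary.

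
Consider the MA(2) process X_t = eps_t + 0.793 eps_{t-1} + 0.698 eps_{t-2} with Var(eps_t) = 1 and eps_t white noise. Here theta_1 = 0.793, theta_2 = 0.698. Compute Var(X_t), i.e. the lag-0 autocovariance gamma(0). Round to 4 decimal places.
\gamma(0) = 2.1161

For an MA(q) process X_t = eps_t + sum_i theta_i eps_{t-i} with
Var(eps_t) = sigma^2, the variance is
  gamma(0) = sigma^2 * (1 + sum_i theta_i^2).
  sum_i theta_i^2 = (0.793)^2 + (0.698)^2 = 0.628849 + 0.487204 = 1.116053.
  gamma(0) = 1 * (1 + 1.116053) = 1 * 2.116053 = 2.116053, which rounds to 2.1161.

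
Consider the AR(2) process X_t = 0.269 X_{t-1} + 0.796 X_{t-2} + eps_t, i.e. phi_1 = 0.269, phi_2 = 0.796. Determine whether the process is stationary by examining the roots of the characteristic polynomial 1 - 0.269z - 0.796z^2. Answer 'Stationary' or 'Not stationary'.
\text{Not stationary}

The AR(p) characteristic polynomial is P(z) = 1 - 0.269z - 0.796z^2.
Stationarity requires all roots to lie outside the unit circle, i.e. |z| > 1 for every root.
Set 1 + (-0.269) z + (-0.796) z^2 = 0, i.e. a z^2 + b z + c = 0 with a = -0.796, b = -0.269, c = 1.
Discriminant D = b^2 - 4ac = (-0.269)^2 - 4*(-0.796)*1 = 0.072361 - (-3.184) = 3.256361.
D >= 0, so the roots are real: z = (-b +/- sqrt(D)) / (2a) = (0.269 +/- 1.804539) / (-1.592).
  z_1 = (0.269 + 1.804539) / (-1.592) = -1.3025,   |z_1| = 1.3025.
  z_2 = (0.269 - 1.804539) / (-1.592) = 0.9645,   |z_2| = 0.9645.
Moduli of all roots: 1.3025, 0.9645.
All moduli strictly greater than 1? No.
Verdict: Not stationary.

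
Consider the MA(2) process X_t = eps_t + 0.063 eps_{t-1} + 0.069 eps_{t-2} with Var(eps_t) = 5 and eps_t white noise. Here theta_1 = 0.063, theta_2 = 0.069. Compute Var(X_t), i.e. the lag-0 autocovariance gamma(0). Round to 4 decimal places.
\gamma(0) = 5.0437

For an MA(q) process X_t = eps_t + sum_i theta_i eps_{t-i} with
Var(eps_t) = sigma^2, the variance is
  gamma(0) = sigma^2 * (1 + sum_i theta_i^2).
  sum_i theta_i^2 = (0.063)^2 + (0.069)^2 = 0.003969 + 0.004761 = 0.00873.
  gamma(0) = 5 * (1 + 0.00873) = 5 * 1.00873 = 5.04365, which rounds to 5.0437.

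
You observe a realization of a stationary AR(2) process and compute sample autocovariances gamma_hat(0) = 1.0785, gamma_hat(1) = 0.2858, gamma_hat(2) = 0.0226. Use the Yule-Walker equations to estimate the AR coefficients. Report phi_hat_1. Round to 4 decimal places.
\hat\phi_{1} = 0.2790

The Yule-Walker equations for an AR(p) process read, in matrix form,
  Gamma_p phi = r_p,   with   (Gamma_p)_{ij} = gamma(|i - j|),
                       (r_p)_i = gamma(i),   i,j = 1..p.
Substitute the sample gammas (Toeplitz matrix and right-hand side of size 2):
  Gamma_p = [[1.0785, 0.2858], [0.2858, 1.0785]]
  r_p     = [0.2858, 0.0226]
Written out:
  1.0785 phi_1 + 0.2858 phi_2 = 0.2858
  0.2858 phi_1 + 1.0785 phi_2 = 0.0226
Solve by Cramer's rule:
  det = gamma(0)^2 - gamma(1)^2 = (1.0785)^2 - (0.2858)^2 = 1.16316225 - 0.08168164 = 1.08148061
  phi_hat_1 = [gamma(1) gamma(0) - gamma(1) gamma(2)] / det = [(0.2858)(1.0785) - (0.2858)(0.0226)] / 1.08148061 = 0.30177622 / 1.08148061 = 0.279
  phi_hat_2 = [gamma(0) gamma(2) - gamma(1)^2] / det = [(1.0785)(0.0226) - (0.2858)^2] / 1.08148061 = -0.05730754 / 1.08148061 = -0.053
So phi_hat = [0.2790, -0.0530].
Therefore phi_hat_1 = 0.2790.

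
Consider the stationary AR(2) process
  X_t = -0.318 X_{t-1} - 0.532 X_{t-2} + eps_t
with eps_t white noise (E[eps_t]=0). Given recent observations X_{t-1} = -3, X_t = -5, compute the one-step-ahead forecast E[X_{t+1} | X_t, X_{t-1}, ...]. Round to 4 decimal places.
E[X_{t+1} \mid \mathcal F_t] = 3.1860

For an AR(p) model X_t = c + sum_i phi_i X_{t-i} + eps_t, the
one-step-ahead conditional mean is
  E[X_{t+1} | X_t, ...] = c + sum_i phi_i X_{t+1-i}.
Substitute known values:
  E[X_{t+1} | ...] = (-0.318) * (-5) + (-0.532) * (-3)
                   = 3.1860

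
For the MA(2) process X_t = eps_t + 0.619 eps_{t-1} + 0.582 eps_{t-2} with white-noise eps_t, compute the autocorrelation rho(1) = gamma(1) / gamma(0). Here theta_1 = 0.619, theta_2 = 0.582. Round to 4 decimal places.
\rho(1) = 0.5687

For an MA(q) process with theta_0 = 1, the autocovariance is
  gamma(k) = sigma^2 * sum_{i=0..q-k} theta_i * theta_{i+k},
and rho(k) = gamma(k) / gamma(0). Sigma^2 cancels.
  numerator   = (1)*(0.619) + (0.619)*(0.582) = 0.979258.
  denominator = (1)^2 + (0.619)^2 + (0.582)^2 = 1.721885.
  rho(1) = 0.979258 / 1.721885 = 0.5687.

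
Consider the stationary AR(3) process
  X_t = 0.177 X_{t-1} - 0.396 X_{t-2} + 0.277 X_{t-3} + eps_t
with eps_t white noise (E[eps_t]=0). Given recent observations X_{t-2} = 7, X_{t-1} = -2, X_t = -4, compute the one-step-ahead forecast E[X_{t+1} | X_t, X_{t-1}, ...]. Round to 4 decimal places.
E[X_{t+1} \mid \mathcal F_t] = 2.0230

For an AR(p) model X_t = c + sum_i phi_i X_{t-i} + eps_t, the
one-step-ahead conditional mean is
  E[X_{t+1} | X_t, ...] = c + sum_i phi_i X_{t+1-i}.
Substitute known values:
  E[X_{t+1} | ...] = (0.177) * (-4) + (-0.396) * (-2) + (0.277) * (7)
                   = 2.0230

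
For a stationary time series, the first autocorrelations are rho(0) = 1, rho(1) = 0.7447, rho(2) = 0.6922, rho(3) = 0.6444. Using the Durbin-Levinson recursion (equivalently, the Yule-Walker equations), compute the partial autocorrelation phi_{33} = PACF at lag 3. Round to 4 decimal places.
\phi_{33} = 0.1442

The PACF at lag k is phi_{kk}, the last component of the solution
to the Yule-Walker system G_k phi = r_k where
  (G_k)_{ij} = rho(|i - j|), (r_k)_i = rho(i), i,j = 1..k.
Equivalently, Durbin-Levinson gives phi_{kk} iteratively:
  phi_{11} = rho(1)
  phi_{kk} = [rho(k) - sum_{j=1..k-1} phi_{k-1,j} rho(k-j)]
            / [1 - sum_{j=1..k-1} phi_{k-1,j} rho(j)],
  phi_{k,j} = phi_{k-1,j} - phi_{kk} phi_{k-1,k-j},  j = 1..k-1.
Step k = 1:
  phi_11 = rho(1) = 0.7447.
Step k = 2:
  phi_22 = [rho(2) - phi_11 rho(1)] / [1 - phi_11 rho(1)] = [0.6922 - (0.7447)(0.7447)] / [1 - (0.7447)(0.7447)]
         = 0.13762191 / 0.44542191 = 0.30897.
  Update: phi_21 = phi_11 - phi_22 phi_11 = 0.7447 - (0.30897)(0.7447) = 0.51461.
Step k = 3:
  phi_33 = [rho(3) - phi_21 rho(2) - phi_22 rho(1)] / [1 - phi_21 rho(1) - phi_22 rho(2)]
    numerator   = 0.6444 - (0.51461)(0.6922) - (0.30897)(0.7447) = 0.05809702
    denominator = 1 - (0.51461)(0.7447) - (0.30897)(0.6922) = 0.4029009
  phi_33 = 0.05809702 / 0.4029009 = 0.1442.
Therefore phi_{33} = 0.1442.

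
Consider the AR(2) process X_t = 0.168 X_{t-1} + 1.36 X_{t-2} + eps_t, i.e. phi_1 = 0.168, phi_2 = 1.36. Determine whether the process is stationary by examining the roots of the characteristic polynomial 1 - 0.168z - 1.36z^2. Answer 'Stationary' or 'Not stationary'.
\text{Not stationary}

The AR(p) characteristic polynomial is P(z) = 1 - 0.168z - 1.36z^2.
Stationarity requires all roots to lie outside the unit circle, i.e. |z| > 1 for every root.
Set 1 + (-0.168) z + (-1.36) z^2 = 0, i.e. a z^2 + b z + c = 0 with a = -1.36, b = -0.168, c = 1.
Discriminant D = b^2 - 4ac = (-0.168)^2 - 4*(-1.36)*1 = 0.028224 - (-5.44) = 5.468224.
D >= 0, so the roots are real: z = (-b +/- sqrt(D)) / (2a) = (0.168 +/- 2.338423) / (-2.72).
  z_1 = (0.168 + 2.338423) / (-2.72) = -0.9215,   |z_1| = 0.9215.
  z_2 = (0.168 - 2.338423) / (-2.72) = 0.7979,   |z_2| = 0.7979.
Moduli of all roots: 0.9215, 0.7979.
All moduli strictly greater than 1? No.
Verdict: Not stationary.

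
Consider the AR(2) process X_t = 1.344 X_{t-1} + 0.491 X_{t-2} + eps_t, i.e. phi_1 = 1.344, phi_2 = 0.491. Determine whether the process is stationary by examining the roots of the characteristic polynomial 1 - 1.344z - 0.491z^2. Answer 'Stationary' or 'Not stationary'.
\text{Not stationary}

The AR(p) characteristic polynomial is P(z) = 1 - 1.344z - 0.491z^2.
Stationarity requires all roots to lie outside the unit circle, i.e. |z| > 1 for every root.
Set 1 + (-1.344) z + (-0.491) z^2 = 0, i.e. a z^2 + b z + c = 0 with a = -0.491, b = -1.344, c = 1.
Discriminant D = b^2 - 4ac = (-1.344)^2 - 4*(-0.491)*1 = 1.806336 - (-1.964) = 3.770336.
D >= 0, so the roots are real: z = (-b +/- sqrt(D)) / (2a) = (1.344 +/- 1.941735) / (-0.982).
  z_1 = (1.344 + 1.941735) / (-0.982) = -3.346,   |z_1| = 3.346.
  z_2 = (1.344 - 1.941735) / (-0.982) = 0.6087,   |z_2| = 0.6087.
Moduli of all roots: 3.3460, 0.6087.
All moduli strictly greater than 1? No.
Verdict: Not stationary.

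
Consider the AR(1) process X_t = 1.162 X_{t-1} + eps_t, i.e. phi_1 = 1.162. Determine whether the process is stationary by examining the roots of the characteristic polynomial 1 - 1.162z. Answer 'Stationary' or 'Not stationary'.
\text{Not stationary}

The AR(p) characteristic polynomial is P(z) = 1 - 1.162z.
Stationarity requires all roots to lie outside the unit circle, i.e. |z| > 1 for every root.
This is linear in z: 1 + (-1.162) z = 0  =>  z = -1/(-1.162) = 0.860585,  |z| = 0.860585.
Moduli of all roots: 0.8606.
All moduli strictly greater than 1? No.
Verdict: Not stationary.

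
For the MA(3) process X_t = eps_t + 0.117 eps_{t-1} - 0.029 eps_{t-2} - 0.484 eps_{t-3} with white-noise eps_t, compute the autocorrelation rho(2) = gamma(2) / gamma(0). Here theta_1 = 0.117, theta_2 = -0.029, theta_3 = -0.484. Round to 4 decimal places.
\rho(2) = -0.0686

For an MA(q) process with theta_0 = 1, the autocovariance is
  gamma(k) = sigma^2 * sum_{i=0..q-k} theta_i * theta_{i+k},
and rho(k) = gamma(k) / gamma(0). Sigma^2 cancels.
  numerator   = (1)*(-0.029) + (0.117)*(-0.484) = -0.085628.
  denominator = (1)^2 + (0.117)^2 + (-0.029)^2 + (-0.484)^2 = 1.248786.
  rho(2) = -0.085628 / 1.248786 = -0.0686.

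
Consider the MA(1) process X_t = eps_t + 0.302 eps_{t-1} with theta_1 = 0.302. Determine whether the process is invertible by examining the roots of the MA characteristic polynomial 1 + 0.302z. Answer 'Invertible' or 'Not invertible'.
\text{Invertible}

The MA(q) characteristic polynomial is P(z) = 1 + 0.302z.
Invertibility requires all roots to lie outside the unit circle, i.e. |z| > 1 for every root.
This is linear in z: 1 + (0.302) z = 0  =>  z = -1/(0.302) = -3.311258,  |z| = 3.311258.
Moduli of all roots: 3.3113.
All moduli strictly greater than 1? Yes.
Verdict: Invertible.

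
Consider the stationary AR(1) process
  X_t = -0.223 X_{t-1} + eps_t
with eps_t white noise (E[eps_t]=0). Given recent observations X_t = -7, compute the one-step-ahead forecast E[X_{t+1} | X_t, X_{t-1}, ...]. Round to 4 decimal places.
E[X_{t+1} \mid \mathcal F_t] = 1.5610

For an AR(p) model X_t = c + sum_i phi_i X_{t-i} + eps_t, the
one-step-ahead conditional mean is
  E[X_{t+1} | X_t, ...] = c + sum_i phi_i X_{t+1-i}.
Substitute known values:
  E[X_{t+1} | ...] = (-0.223) * (-7)
                   = 1.5610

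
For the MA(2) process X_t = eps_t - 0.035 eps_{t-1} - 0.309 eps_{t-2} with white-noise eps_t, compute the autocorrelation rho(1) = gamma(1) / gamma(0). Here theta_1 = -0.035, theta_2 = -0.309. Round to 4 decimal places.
\rho(1) = -0.0221

For an MA(q) process with theta_0 = 1, the autocovariance is
  gamma(k) = sigma^2 * sum_{i=0..q-k} theta_i * theta_{i+k},
and rho(k) = gamma(k) / gamma(0). Sigma^2 cancels.
  numerator   = (1)*(-0.035) + (-0.035)*(-0.309) = -0.024185.
  denominator = (1)^2 + (-0.035)^2 + (-0.309)^2 = 1.096706.
  rho(1) = -0.024185 / 1.096706 = -0.0221.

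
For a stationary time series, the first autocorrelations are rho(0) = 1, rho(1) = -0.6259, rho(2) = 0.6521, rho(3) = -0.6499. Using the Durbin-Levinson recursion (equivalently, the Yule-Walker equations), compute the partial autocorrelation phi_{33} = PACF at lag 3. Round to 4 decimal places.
\phi_{33} = -0.2990

The PACF at lag k is phi_{kk}, the last component of the solution
to the Yule-Walker system G_k phi = r_k where
  (G_k)_{ij} = rho(|i - j|), (r_k)_i = rho(i), i,j = 1..k.
Equivalently, Durbin-Levinson gives phi_{kk} iteratively:
  phi_{11} = rho(1)
  phi_{kk} = [rho(k) - sum_{j=1..k-1} phi_{k-1,j} rho(k-j)]
            / [1 - sum_{j=1..k-1} phi_{k-1,j} rho(j)],
  phi_{k,j} = phi_{k-1,j} - phi_{kk} phi_{k-1,k-j},  j = 1..k-1.
Step k = 1:
  phi_11 = rho(1) = -0.6259.
Step k = 2:
  phi_22 = [rho(2) - phi_11 rho(1)] / [1 - phi_11 rho(1)] = [0.6521 - (-0.6259)(-0.6259)] / [1 - (-0.6259)(-0.6259)]
         = 0.26034919 / 0.60824919 = 0.42803.
  Update: phi_21 = phi_11 - phi_22 phi_11 = -0.6259 - (0.42803)(-0.6259) = -0.357996.
Step k = 3:
  phi_33 = [rho(3) - phi_21 rho(2) - phi_22 rho(1)] / [1 - phi_21 rho(1) - phi_22 rho(2)]
    numerator   = -0.6499 - (-0.357996)(0.6521) - (0.42803)(-0.6259) = -0.14854671
    denominator = 1 - (-0.357996)(-0.6259) - (0.42803)(0.6521) = 0.4968118
  phi_33 = -0.14854671 / 0.4968118 = -0.299.
Therefore phi_{33} = -0.2990.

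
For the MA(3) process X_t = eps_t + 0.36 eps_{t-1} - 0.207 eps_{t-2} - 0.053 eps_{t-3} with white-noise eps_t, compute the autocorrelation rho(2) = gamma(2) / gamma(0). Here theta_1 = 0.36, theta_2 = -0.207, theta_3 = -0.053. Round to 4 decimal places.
\rho(2) = -0.1924

For an MA(q) process with theta_0 = 1, the autocovariance is
  gamma(k) = sigma^2 * sum_{i=0..q-k} theta_i * theta_{i+k},
and rho(k) = gamma(k) / gamma(0). Sigma^2 cancels.
  numerator   = (1)*(-0.207) + (0.36)*(-0.053) = -0.22608.
  denominator = (1)^2 + (0.36)^2 + (-0.207)^2 + (-0.053)^2 = 1.175258.
  rho(2) = -0.22608 / 1.175258 = -0.1924.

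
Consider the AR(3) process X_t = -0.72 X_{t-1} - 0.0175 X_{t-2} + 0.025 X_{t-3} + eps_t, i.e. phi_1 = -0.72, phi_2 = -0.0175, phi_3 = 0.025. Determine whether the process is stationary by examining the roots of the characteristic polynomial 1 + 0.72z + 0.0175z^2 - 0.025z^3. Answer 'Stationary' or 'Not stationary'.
\text{Stationary}

The AR(p) characteristic polynomial is P(z) = 1 + 0.72z + 0.0175z^2 - 0.025z^3.
Stationarity requires all roots to lie outside the unit circle, i.e. |z| > 1 for every root.
Degree 3: look for a simple real root z0 first, then factor out (1 - z/z0) and solve the remaining quadratic.
Testing z0 = -4: P(-4) = 1 + (0.72)(-4) + (0.0175)(-4)^2 + (-0.025)(-4)^3
  = 1 + (-2.88) + (0.28) + (1.6) = 0.  So z_0 = -4 is a root, |z_0| = 4.
Divide out the factor (1 + 0.25 z) = (1 - z/z0) (since 1/z0 = -0.25):
  P(z) = (1 + 0.25 z)(1 + (0.47) z + (-0.1) z^2)
  [check: z-coef 0.47 - (-0.25) = 0.72; z^2-coef -0.1 - (-0.25)(0.47) = 0.0175; z^3-coef -(-0.25)(-0.1) = -0.025.]
Remaining roots from the quadratic factor 1 + (0.47) z + (-0.1) z^2:
  Set 1 + (0.47) z + (-0.1) z^2 = 0, i.e. a z^2 + b z + c = 0 with a = -0.1, b = 0.47, c = 1.
  Discriminant D = b^2 - 4ac = (0.47)^2 - 4*(-0.1)*1 = 0.2209 - (-0.4) = 0.6209.
  D >= 0, so the roots are real: z = (-b +/- sqrt(D)) / (2a) = (-0.47 +/- 0.787972) / (-0.2).
    z_1 = (-0.47 + 0.787972) / (-0.2) = -1.5899,   |z_1| = 1.5899.
    z_2 = (-0.47 - 0.787972) / (-0.2) = 6.2899,   |z_2| = 6.2899.
Moduli of all roots: 4.0000, 1.5899, 6.2899.
All moduli strictly greater than 1? Yes.
Verdict: Stationary.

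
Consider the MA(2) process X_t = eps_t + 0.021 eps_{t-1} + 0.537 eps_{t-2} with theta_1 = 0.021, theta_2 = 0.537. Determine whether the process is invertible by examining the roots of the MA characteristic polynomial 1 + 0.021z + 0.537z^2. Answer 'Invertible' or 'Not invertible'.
\text{Invertible}

The MA(q) characteristic polynomial is P(z) = 1 + 0.021z + 0.537z^2.
Invertibility requires all roots to lie outside the unit circle, i.e. |z| > 1 for every root.
Set 1 + (0.021) z + (0.537) z^2 = 0, i.e. a z^2 + b z + c = 0 with a = 0.537, b = 0.021, c = 1.
Discriminant D = b^2 - 4ac = (0.021)^2 - 4*(0.537)*1 = 0.000441 - (2.148) = -2.147559.
D < 0, so the roots are the complex-conjugate pair z = (-b +/- i sqrt(-D)) / (2a) = -0.0196 +/- 1.3645i.
For a conjugate pair |z|^2 = z * conj(z) = (product of roots) = c/a = 1/(0.537) = 1.862197, so |z| = sqrt(1.862197) = 1.3646 for both roots.
Moduli of all roots: 1.3646, 1.3646.
All moduli strictly greater than 1? Yes.
Verdict: Invertible.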